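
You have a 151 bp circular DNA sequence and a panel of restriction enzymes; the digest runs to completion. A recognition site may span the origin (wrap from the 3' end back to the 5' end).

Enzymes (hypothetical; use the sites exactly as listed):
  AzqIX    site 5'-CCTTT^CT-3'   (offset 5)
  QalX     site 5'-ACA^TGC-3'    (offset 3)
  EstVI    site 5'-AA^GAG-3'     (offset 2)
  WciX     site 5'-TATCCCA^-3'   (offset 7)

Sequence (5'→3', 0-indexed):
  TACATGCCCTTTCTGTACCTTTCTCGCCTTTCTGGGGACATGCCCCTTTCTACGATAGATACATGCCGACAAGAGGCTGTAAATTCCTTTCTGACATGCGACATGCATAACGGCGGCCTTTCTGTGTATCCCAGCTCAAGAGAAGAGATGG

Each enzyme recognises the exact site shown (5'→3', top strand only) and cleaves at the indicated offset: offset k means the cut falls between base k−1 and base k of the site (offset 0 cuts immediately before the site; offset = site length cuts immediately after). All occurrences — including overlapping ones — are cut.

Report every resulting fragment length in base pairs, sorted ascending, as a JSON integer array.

[5,6,6,7,8,9,9,9,9,10,11,12,14,18,18]

Scan for sites:
  AzqIX CCTTTCT/5: at [7, 17, 26, 44, 85, 116] ⇒ [12, 22, 31, 49, 90, 121]
  QalX ACATGC/3: at [1, 37, 60, 93, 100] ⇒ [4, 40, 63, 96, 103]
  EstVI AAGAG/2: at [70, 137, 142] ⇒ [72, 139, 144]
  WciX TATCCCA/7: at [126] ⇒ [133]

Pooled cuts: [4, 12, 22, 31, 40, 49, 63, 72, 90, 96, 103, 121, 133, 139, 144]

Fragments:
  4→12: 8 bp
  12→22: 10 bp
  22→31: 9 bp
  31→40: 9 bp
  40→49: 9 bp
  49→63: 14 bp
  63→72: 9 bp
  72→90: 18 bp
  90→96: 6 bp
  96→103: 7 bp
  103→121: 18 bp
  121→133: 12 bp
  133→139: 6 bp
  139→144: 5 bp
  144→4 (wrap): 151-144+4 = 11 bp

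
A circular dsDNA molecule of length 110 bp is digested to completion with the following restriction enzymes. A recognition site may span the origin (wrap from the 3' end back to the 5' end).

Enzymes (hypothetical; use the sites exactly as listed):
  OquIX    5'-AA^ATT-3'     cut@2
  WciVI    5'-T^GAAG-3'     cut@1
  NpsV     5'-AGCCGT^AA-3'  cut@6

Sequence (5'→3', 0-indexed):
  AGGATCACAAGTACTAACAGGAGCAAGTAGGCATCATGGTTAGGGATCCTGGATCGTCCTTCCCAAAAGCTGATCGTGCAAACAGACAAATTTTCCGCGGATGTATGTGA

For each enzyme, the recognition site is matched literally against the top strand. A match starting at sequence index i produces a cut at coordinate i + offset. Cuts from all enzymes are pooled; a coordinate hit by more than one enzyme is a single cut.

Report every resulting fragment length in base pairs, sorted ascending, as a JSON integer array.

Scan for sites:
  OquIX (AAATT, off=2): starts [87] → cuts [89]
  WciVI (TGAAG, off=1): starts [107] → cuts [108]
  NpsV (AGCCGTAA, off=6): no sites

Pooled cuts: [89, 108]

Fragments:
  89→108: 19 bp
  108→89 (wrap): 110-108+89 = 91 bp

[19,91]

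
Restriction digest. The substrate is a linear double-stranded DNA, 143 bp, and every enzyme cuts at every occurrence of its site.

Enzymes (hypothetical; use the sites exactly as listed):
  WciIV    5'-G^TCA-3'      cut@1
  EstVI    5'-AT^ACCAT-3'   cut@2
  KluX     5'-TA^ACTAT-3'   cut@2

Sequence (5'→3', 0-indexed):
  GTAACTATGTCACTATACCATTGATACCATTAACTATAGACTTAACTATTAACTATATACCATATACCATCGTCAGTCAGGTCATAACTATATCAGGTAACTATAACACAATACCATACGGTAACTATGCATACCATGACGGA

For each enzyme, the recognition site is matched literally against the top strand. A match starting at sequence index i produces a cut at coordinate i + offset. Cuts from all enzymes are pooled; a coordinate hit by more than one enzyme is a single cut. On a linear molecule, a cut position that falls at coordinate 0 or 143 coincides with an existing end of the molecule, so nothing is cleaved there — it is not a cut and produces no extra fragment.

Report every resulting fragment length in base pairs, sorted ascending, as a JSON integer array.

Site scan:
  WciIV (GTCA, off=1): starts [8, 71, 75, 80] → cuts [9, 72, 76, 81]
  EstVI (ATACCAT, off=2): starts [14, 23, 56, 63, 110, 130] → cuts [16, 25, 58, 65, 112, 132]
  KluX (TAACTAT, off=2): starts [1, 30, 42, 49, 84, 97, 121] → cuts [3, 32, 44, 51, 86, 99, 123]

All cut coordinates (distinct, sorted): [3, 9, 16, 25, 32, 44, 51, 58, 65, 72, 76, 81, 86, 99, 112, 123, 132]

Fragments:
  [0,3): 3 bp
  [3,9): 6 bp
  [9,16): 7 bp
  [16,25): 9 bp
  [25,32): 7 bp
  [32,44): 12 bp
  [44,51): 7 bp
  [51,58): 7 bp
  [58,65): 7 bp
  [65,72): 7 bp
  [72,76): 4 bp
  [76,81): 5 bp
  [81,86): 5 bp
  [86,99): 13 bp
  [99,112): 13 bp
  [112,123): 11 bp
  [123,132): 9 bp
  [132,143): 11 bp

[3,4,5,5,6,7,7,7,7,7,7,9,9,11,11,12,13,13]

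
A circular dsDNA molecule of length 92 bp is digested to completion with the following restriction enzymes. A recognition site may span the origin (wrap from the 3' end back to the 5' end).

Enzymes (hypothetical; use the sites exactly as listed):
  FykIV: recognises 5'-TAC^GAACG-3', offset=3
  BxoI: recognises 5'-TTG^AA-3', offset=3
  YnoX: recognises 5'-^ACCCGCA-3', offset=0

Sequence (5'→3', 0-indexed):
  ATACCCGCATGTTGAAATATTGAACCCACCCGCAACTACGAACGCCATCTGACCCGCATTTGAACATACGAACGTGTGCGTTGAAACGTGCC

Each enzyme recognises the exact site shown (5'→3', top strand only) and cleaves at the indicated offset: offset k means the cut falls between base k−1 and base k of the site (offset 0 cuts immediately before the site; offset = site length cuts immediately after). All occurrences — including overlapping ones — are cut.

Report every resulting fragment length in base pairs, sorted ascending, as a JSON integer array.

Scan for sites:
  FykIV (TACGAACG, off=3): starts [36, 66] → cuts [39, 69]
  BxoI (TTGAA, off=3): starts [11, 19, 59, 80] → cuts [14, 22, 62, 83]
  YnoX (ACCCGCA, off=0): starts [2, 27, 51] → cuts [2, 27, 51]

All cut coordinates (distinct, sorted): [2, 14, 22, 27, 39, 51, 62, 69, 83]

Fragment lengths:
  2→14: 12 bp
  14→22: 8 bp
  22→27: 5 bp
  27→39: 12 bp
  39→51: 12 bp
  51→62: 11 bp
  62→69: 7 bp
  69→83: 14 bp
  83→2 (wrap): 92-83+2 = 11 bp

[5,7,8,11,11,12,12,12,14]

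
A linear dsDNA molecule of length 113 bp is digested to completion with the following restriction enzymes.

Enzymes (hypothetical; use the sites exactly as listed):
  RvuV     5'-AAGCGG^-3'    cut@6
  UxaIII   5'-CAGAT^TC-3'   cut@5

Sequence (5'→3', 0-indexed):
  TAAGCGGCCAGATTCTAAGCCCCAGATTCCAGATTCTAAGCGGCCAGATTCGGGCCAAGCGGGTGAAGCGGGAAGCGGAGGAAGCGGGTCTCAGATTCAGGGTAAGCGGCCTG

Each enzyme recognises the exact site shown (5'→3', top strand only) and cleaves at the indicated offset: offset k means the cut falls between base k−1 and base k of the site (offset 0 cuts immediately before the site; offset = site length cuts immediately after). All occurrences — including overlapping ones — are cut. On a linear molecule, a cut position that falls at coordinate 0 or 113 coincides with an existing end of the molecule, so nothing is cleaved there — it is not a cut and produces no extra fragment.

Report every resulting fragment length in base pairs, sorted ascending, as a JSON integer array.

Per-enzyme occurrences:
  RvuV (AAGCGG, off=6): starts [1, 37, 56, 65, 72, 81, 103] → cuts [7, 43, 62, 71, 78, 87, 109]
  UxaIII (CAGATTC, off=5): starts [8, 22, 29, 44, 91] → cuts [13, 27, 34, 49, 96]

All cut coordinates (distinct, sorted): [7, 13, 27, 34, 43, 49, 62, 71, 78, 87, 96, 109]

Fragments:
  [0,7): 7 bp
  [7,13): 6 bp
  [13,27): 14 bp
  [27,34): 7 bp
  [34,43): 9 bp
  [43,49): 6 bp
  [49,62): 13 bp
  [62,71): 9 bp
  [71,78): 7 bp
  [78,87): 9 bp
  [87,96): 9 bp
  [96,109): 13 bp
  [109,113): 4 bp

[4,6,6,7,7,7,9,9,9,9,13,13,14]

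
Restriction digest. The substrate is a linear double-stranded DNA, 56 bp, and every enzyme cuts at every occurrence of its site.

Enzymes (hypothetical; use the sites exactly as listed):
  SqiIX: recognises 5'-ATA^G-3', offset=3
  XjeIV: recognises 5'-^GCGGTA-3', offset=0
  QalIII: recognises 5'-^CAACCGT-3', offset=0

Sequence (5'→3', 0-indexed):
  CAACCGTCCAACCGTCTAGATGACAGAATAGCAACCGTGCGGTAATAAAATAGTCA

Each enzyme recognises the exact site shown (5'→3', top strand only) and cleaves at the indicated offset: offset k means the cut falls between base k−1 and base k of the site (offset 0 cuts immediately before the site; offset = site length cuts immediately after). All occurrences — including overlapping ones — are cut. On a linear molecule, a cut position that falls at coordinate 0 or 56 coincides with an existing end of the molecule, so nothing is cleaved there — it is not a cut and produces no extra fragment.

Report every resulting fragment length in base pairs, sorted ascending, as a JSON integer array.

[1,4,7,8,14,22]

Scan for sites:
  SqiIX ATAG/3: at [27, 49] ⇒ [30, 52]
  XjeIV GCGGTA/0: at [38] ⇒ [38]
  QalIII CAACCGT/0: at [0, 8, 31] ⇒ [8, 31] (position 0 is a terminus of the linear molecule — no cut)

All cut coordinates (distinct, sorted): [8, 30, 31, 38, 52]

Fragment lengths:
  [0,8): 8 bp
  [8,30): 22 bp
  [30,31): 1 bp
  [31,38): 7 bp
  [38,52): 14 bp
  [52,56): 4 bp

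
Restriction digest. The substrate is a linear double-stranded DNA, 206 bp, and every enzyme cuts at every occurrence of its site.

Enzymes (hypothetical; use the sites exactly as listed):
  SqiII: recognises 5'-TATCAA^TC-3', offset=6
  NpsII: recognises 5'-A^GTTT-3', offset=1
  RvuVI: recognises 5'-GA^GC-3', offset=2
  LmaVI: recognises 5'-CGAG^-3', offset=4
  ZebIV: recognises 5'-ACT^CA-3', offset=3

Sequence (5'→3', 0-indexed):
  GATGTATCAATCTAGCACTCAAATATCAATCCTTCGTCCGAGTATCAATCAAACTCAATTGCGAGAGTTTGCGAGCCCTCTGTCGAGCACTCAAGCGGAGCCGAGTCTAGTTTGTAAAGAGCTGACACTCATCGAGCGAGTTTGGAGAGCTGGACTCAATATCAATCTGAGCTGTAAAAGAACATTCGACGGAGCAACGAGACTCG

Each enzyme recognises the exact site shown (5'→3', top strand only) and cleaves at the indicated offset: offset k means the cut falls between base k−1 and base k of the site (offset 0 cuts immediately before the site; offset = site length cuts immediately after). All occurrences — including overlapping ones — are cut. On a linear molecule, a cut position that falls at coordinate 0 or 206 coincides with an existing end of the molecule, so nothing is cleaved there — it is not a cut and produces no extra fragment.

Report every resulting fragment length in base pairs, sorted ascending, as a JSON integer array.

[1,1,1,1,1,3,4,4,5,5,6,6,6,7,8,8,8,8,8,9,9,9,10,10,10,11,11,13,23]

Per-enzyme occurrences:
  SqiII TATCAATC/6: at [4, 23, 42, 159] ⇒ [10, 29, 48, 165]
  NpsII AGTTT/1: at [65, 108, 138] ⇒ [66, 109, 139]
  RvuVI GAGC/2: at [72, 84, 97, 118, 133, 146, 168, 191] ⇒ [74, 86, 99, 120, 135, 148, 170, 193]
  LmaVI CGAG/4: at [38, 61, 71, 83, 101, 132, 136, 197] ⇒ [42, 65, 75, 87, 105, 136, 140, 201]
  ZebIV ACTCA/3: at [16, 52, 88, 126, 153] ⇒ [19, 55, 91, 129, 156]

Pooled cuts: [10, 19, 29, 42, 48, 55, 65, 66, 74, 75, 86, 87, 91, 99, 105, 109, 120, 129, 135, 136, 139, 140, 148, 156, 165, 170, 193, 201]

Fragment lengths:
  [0,10): 10 bp
  [10,19): 9 bp
  [19,29): 10 bp
  [29,42): 13 bp
  [42,48): 6 bp
  [48,55): 7 bp
  [55,65): 10 bp
  [65,66): 1 bp
  [66,74): 8 bp
  [74,75): 1 bp
  [75,86): 11 bp
  [86,87): 1 bp
  [87,91): 4 bp
  [91,99): 8 bp
  [99,105): 6 bp
  [105,109): 4 bp
  [109,120): 11 bp
  [120,129): 9 bp
  [129,135): 6 bp
  [135,136): 1 bp
  [136,139): 3 bp
  [139,140): 1 bp
  [140,148): 8 bp
  [148,156): 8 bp
  [156,165): 9 bp
  [165,170): 5 bp
  [170,193): 23 bp
  [193,201): 8 bp
  [201,206): 5 bp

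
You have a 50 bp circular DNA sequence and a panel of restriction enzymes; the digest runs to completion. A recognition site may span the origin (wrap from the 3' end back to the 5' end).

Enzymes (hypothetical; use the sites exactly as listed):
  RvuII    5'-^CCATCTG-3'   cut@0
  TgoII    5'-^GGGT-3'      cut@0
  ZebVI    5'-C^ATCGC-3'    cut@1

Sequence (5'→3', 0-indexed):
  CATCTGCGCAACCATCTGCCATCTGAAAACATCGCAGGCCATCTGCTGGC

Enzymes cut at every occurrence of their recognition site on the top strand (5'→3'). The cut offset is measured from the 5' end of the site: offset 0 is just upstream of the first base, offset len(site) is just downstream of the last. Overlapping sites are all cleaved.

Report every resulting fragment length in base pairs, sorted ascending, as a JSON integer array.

[7,8,11,12,12]

Site scan:
  RvuII CCATCTG/0: at [11, 18, 38, 49] ⇒ [11, 18, 38, 49]
  TgoII (GGGT, off=0): no sites
  ZebVI CATCGC/1: at [29] ⇒ [30]

All cut coordinates (distinct, sorted): [11, 18, 30, 38, 49]

Fragment lengths:
  11→18: 7 bp
  18→30: 12 bp
  30→38: 8 bp
  38→49: 11 bp
  49→11 (wrap): 50-49+11 = 12 bp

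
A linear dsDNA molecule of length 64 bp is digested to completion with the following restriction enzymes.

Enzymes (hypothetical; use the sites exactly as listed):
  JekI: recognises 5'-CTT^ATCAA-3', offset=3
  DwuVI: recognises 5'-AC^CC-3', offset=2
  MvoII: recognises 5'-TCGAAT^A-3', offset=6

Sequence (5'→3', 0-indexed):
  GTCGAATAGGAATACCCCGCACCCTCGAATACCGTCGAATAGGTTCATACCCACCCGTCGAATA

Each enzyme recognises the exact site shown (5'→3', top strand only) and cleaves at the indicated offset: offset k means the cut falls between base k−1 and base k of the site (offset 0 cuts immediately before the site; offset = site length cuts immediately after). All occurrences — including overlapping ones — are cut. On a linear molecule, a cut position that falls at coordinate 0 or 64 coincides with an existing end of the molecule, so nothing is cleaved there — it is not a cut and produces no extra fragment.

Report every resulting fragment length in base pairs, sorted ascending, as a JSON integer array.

Site scan:
  JekI (CTTATCAA, off=3): no sites
  DwuVI (ACCC, off=2): starts [13, 20, 48, 52] → cuts [15, 22, 50, 54]
  MvoII (TCGAATA, off=6): starts [1, 24, 34, 57] → cuts [7, 30, 40, 63]

Pooled cuts: [7, 15, 22, 30, 40, 50, 54, 63]

Fragments:
  [0,7): 7 bp
  [7,15): 8 bp
  [15,22): 7 bp
  [22,30): 8 bp
  [30,40): 10 bp
  [40,50): 10 bp
  [50,54): 4 bp
  [54,63): 9 bp
  [63,64): 1 bp

[1,4,7,7,8,8,9,10,10]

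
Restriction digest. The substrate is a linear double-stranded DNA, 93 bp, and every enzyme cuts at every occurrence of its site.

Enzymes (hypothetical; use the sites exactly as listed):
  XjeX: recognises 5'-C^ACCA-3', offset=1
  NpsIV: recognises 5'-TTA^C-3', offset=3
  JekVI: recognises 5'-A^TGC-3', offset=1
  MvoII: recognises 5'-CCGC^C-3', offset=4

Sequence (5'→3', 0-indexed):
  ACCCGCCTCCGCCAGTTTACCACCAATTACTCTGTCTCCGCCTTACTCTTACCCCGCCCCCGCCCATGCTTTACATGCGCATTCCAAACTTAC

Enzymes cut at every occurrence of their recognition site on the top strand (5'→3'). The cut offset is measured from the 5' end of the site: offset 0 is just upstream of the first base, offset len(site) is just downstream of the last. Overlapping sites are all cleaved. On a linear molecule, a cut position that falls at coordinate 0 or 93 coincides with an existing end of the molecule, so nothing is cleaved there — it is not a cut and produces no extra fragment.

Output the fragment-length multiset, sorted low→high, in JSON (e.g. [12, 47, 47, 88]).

[1,2,2,3,4,6,6,6,6,6,7,7,8,12,17]

Per-enzyme occurrences:
  XjeX (CACCA, off=1): starts [20] → cuts [21]
  NpsIV (TTAC, off=3): starts [16, 26, 42, 48, 70, 89] → cuts [19, 29, 45, 51, 73, 92]
  JekVI (ATGC, off=1): starts [65, 74] → cuts [66, 75]
  MvoII (CCGCC, off=4): starts [2, 8, 37, 53, 59] → cuts [6, 12, 41, 57, 63]

Pooled cuts: [6, 12, 19, 21, 29, 41, 45, 51, 57, 63, 66, 73, 75, 92]

Fragment lengths:
  [0,6): 6 bp
  [6,12): 6 bp
  [12,19): 7 bp
  [19,21): 2 bp
  [21,29): 8 bp
  [29,41): 12 bp
  [41,45): 4 bp
  [45,51): 6 bp
  [51,57): 6 bp
  [57,63): 6 bp
  [63,66): 3 bp
  [66,73): 7 bp
  [73,75): 2 bp
  [75,92): 17 bp
  [92,93): 1 bp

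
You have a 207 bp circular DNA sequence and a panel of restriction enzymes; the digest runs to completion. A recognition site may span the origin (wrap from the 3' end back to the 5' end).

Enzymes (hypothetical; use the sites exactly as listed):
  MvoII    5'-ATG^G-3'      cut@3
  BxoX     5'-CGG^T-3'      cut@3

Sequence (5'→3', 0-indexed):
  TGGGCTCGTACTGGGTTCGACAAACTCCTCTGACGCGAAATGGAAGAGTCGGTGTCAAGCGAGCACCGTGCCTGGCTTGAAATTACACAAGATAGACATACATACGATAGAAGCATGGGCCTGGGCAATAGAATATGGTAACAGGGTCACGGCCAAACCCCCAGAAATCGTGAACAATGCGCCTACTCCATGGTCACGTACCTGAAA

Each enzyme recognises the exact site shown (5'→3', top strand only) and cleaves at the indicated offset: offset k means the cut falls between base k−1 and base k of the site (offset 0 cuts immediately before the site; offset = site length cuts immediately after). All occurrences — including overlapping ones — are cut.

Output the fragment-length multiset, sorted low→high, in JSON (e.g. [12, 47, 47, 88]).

Per-enzyme occurrences:
  MvoII ATGG/3: at [39, 114, 134, 189, 206] ⇒ [2, 42, 117, 137, 192]
  BxoX CGGT/3: at [49] ⇒ [52]

All cut coordinates (distinct, sorted): [2, 42, 52, 117, 137, 192]

Fragments:
  2→42: 40 bp
  42→52: 10 bp
  52→117: 65 bp
  117→137: 20 bp
  137→192: 55 bp
  192→2 (wrap): 207-192+2 = 17 bp

[10,17,20,40,55,65]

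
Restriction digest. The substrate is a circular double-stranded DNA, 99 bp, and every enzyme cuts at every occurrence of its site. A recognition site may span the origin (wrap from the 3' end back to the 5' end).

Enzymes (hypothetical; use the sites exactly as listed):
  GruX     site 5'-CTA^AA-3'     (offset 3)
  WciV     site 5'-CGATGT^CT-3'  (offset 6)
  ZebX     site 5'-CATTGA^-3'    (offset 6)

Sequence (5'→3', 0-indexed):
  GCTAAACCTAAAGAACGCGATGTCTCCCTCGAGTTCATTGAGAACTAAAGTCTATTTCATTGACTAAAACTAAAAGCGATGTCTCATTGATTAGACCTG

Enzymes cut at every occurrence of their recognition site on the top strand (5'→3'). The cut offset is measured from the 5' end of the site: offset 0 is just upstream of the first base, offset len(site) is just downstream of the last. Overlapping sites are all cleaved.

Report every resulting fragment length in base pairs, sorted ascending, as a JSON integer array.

Scan for sites:
  GruX (CTAAA, off=3): starts [1, 7, 44, 63, 69] → cuts [4, 10, 47, 66, 72]
  WciV (CGATGTCT, off=6): starts [17, 76] → cuts [23, 82]
  ZebX (CATTGA, off=6): starts [35, 57, 84] → cuts [41, 63, 90]

Pooled cuts: [4, 10, 23, 41, 47, 63, 66, 72, 82, 90]

Fragment lengths:
  4→10: 6 bp
  10→23: 13 bp
  23→41: 18 bp
  41→47: 6 bp
  47→63: 16 bp
  63→66: 3 bp
  66→72: 6 bp
  72→82: 10 bp
  82→90: 8 bp
  90→4 (wrap): 99-90+4 = 13 bp

[3,6,6,6,8,10,13,13,16,18]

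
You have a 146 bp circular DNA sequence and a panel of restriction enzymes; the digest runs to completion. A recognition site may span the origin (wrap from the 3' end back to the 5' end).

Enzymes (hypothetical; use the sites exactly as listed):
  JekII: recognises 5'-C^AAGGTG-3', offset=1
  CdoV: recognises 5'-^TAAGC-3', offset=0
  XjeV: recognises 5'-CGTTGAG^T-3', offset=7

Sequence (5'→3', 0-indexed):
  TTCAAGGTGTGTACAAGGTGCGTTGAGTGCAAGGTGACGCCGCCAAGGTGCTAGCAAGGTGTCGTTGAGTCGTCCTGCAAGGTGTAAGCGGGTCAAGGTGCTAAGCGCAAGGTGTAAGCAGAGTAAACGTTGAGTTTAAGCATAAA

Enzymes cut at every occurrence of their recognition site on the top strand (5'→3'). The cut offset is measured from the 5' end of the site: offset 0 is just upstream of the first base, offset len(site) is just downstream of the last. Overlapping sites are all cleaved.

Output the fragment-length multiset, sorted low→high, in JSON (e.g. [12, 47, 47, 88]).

[2,3,6,6,7,7,9,10,11,11,13,13,14,14,20]

Site scan:
  JekII CAAGGTG/1: at [2, 13, 29, 43, 54, 77, 93, 107] ⇒ [3, 14, 30, 44, 55, 78, 94, 108]
  CdoV TAAGC/0: at [84, 101, 114, 136] ⇒ [84, 101, 114, 136]
  XjeV CGTTGAGT/7: at [20, 62, 127] ⇒ [27, 69, 134]

Pooled cuts: [3, 14, 27, 30, 44, 55, 69, 78, 84, 94, 101, 108, 114, 134, 136]

Fragment lengths:
  3→14: 11 bp
  14→27: 13 bp
  27→30: 3 bp
  30→44: 14 bp
  44→55: 11 bp
  55→69: 14 bp
  69→78: 9 bp
  78→84: 6 bp
  84→94: 10 bp
  94→101: 7 bp
  101→108: 7 bp
  108→114: 6 bp
  114→134: 20 bp
  134→136: 2 bp
  136→3 (wrap): 146-136+3 = 13 bp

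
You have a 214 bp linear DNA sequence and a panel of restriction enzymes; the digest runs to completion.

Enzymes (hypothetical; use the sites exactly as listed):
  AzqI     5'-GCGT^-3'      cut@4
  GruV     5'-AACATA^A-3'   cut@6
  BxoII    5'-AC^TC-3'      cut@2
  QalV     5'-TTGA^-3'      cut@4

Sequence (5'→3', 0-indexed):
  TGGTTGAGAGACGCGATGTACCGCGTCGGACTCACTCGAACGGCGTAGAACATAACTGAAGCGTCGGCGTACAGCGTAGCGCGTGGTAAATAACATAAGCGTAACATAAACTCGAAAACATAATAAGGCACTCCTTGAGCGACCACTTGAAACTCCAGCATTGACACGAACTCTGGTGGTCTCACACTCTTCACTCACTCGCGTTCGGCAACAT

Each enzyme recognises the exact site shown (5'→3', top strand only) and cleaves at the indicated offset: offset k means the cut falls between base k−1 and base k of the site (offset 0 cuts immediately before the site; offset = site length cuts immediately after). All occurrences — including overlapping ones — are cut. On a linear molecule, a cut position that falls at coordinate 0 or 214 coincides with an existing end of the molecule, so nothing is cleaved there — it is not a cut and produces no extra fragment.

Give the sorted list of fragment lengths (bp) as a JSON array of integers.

Scan for sites:
  AzqI GCGT/4: at [22, 42, 60, 66, 73, 80, 98, 200] ⇒ [26, 46, 64, 70, 77, 84, 102, 204]
  GruV AACATAA/6: at [48, 91, 102, 116] ⇒ [54, 97, 108, 122]
  BxoII ACTC/2: at [29, 33, 109, 129, 151, 169, 185, 192, 196] ⇒ [31, 35, 111, 131, 153, 171, 187, 194, 198]
  QalV TTGA/4: at [3, 134, 146, 160] ⇒ [7, 138, 150, 164]

Pooled cuts: [7, 26, 31, 35, 46, 54, 64, 70, 77, 84, 97, 102, 108, 111, 122, 131, 138, 150, 153, 164, 171, 187, 194, 198, 204]

Fragments:
  [0,7): 7 bp
  [7,26): 19 bp
  [26,31): 5 bp
  [31,35): 4 bp
  [35,46): 11 bp
  [46,54): 8 bp
  [54,64): 10 bp
  [64,70): 6 bp
  [70,77): 7 bp
  [77,84): 7 bp
  [84,97): 13 bp
  [97,102): 5 bp
  [102,108): 6 bp
  [108,111): 3 bp
  [111,122): 11 bp
  [122,131): 9 bp
  [131,138): 7 bp
  [138,150): 12 bp
  [150,153): 3 bp
  [153,164): 11 bp
  [164,171): 7 bp
  [171,187): 16 bp
  [187,194): 7 bp
  [194,198): 4 bp
  [198,204): 6 bp
  [204,214): 10 bp

[3,3,4,4,5,5,6,6,6,7,7,7,7,7,7,8,9,10,10,11,11,11,12,13,16,19]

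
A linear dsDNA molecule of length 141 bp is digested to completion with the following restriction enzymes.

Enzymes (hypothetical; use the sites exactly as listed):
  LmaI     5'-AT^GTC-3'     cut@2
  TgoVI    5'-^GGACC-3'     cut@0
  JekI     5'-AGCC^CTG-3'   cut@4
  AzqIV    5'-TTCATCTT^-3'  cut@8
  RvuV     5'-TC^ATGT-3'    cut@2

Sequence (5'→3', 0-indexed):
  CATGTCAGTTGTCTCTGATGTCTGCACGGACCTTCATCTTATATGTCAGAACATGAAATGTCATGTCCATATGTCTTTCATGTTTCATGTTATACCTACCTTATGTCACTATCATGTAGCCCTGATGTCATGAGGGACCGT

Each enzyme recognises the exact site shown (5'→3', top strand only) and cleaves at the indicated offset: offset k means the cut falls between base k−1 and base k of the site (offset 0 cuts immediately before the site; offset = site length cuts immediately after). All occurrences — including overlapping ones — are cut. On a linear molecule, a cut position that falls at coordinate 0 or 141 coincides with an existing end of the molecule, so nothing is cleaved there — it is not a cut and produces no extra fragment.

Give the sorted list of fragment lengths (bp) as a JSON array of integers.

[2,3,3,4,5,7,7,7,8,8,8,8,9,13,15,16,18]

Site scan:
  LmaI (ATGTC, off=2): starts [1, 17, 42, 57, 62, 70, 102, 124] → cuts [3, 19, 44, 59, 64, 72, 104, 126]
  TgoVI (GGACC, off=0): starts [27, 134] → cuts [27, 134]
  JekI (AGCCCTG, off=4): starts [117] → cuts [121]
  AzqIV (TTCATCTT, off=8): starts [32] → cuts [40]
  RvuV (TCATGT, off=2): starts [60, 77, 84, 111] → cuts [62, 79, 86, 113]

Pooled cuts: [3, 19, 27, 40, 44, 59, 62, 64, 72, 79, 86, 104, 113, 121, 126, 134]

Fragments:
  [0,3): 3 bp
  [3,19): 16 bp
  [19,27): 8 bp
  [27,40): 13 bp
  [40,44): 4 bp
  [44,59): 15 bp
  [59,62): 3 bp
  [62,64): 2 bp
  [64,72): 8 bp
  [72,79): 7 bp
  [79,86): 7 bp
  [86,104): 18 bp
  [104,113): 9 bp
  [113,121): 8 bp
  [121,126): 5 bp
  [126,134): 8 bp
  [134,141): 7 bp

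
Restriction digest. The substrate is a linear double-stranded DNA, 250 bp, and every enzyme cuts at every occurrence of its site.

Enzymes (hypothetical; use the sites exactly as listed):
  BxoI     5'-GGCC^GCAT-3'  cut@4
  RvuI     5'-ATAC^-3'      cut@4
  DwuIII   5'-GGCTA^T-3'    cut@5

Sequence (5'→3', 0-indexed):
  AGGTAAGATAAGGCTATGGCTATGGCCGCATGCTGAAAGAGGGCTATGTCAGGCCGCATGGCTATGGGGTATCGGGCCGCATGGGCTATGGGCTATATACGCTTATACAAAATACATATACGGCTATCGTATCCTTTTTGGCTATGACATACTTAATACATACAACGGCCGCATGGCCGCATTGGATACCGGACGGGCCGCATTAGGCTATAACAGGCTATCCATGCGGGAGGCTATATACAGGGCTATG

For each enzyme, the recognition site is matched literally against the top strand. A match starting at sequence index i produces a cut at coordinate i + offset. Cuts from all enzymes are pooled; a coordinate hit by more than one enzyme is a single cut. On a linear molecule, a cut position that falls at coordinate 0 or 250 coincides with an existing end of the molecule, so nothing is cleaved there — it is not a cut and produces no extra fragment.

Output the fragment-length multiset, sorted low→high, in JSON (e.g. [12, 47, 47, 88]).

Site scan:
  BxoI GGCCGCAT/4: at [23, 51, 74, 166, 174, 195] ⇒ [27, 55, 78, 170, 178, 199]
  RvuI ATAC/4: at [96, 104, 111, 117, 148, 155, 159, 185, 237] ⇒ [100, 108, 115, 121, 152, 159, 163, 189, 241]
  DwuIII GGCTAT/5: at [11, 17, 41, 59, 83, 90, 121, 139, 205, 215, 231, 243] ⇒ [16, 22, 46, 64, 88, 95, 126, 144, 210, 220, 236, 248]

All cut coordinates (distinct, sorted): [16, 22, 27, 46, 55, 64, 78, 88, 95, 100, 108, 115, 121, 126, 144, 152, 159, 163, 170, 178, 189, 199, 210, 220, 236, 241, 248]

Fragments:
  [0,16): 16 bp
  [16,22): 6 bp
  [22,27): 5 bp
  [27,46): 19 bp
  [46,55): 9 bp
  [55,64): 9 bp
  [64,78): 14 bp
  [78,88): 10 bp
  [88,95): 7 bp
  [95,100): 5 bp
  [100,108): 8 bp
  [108,115): 7 bp
  [115,121): 6 bp
  [121,126): 5 bp
  [126,144): 18 bp
  [144,152): 8 bp
  [152,159): 7 bp
  [159,163): 4 bp
  [163,170): 7 bp
  [170,178): 8 bp
  [178,189): 11 bp
  [189,199): 10 bp
  [199,210): 11 bp
  [210,220): 10 bp
  [220,236): 16 bp
  [236,241): 5 bp
  [241,248): 7 bp
  [248,250): 2 bp

[2,4,5,5,5,5,6,6,7,7,7,7,7,8,8,8,9,9,10,10,10,11,11,14,16,16,18,19]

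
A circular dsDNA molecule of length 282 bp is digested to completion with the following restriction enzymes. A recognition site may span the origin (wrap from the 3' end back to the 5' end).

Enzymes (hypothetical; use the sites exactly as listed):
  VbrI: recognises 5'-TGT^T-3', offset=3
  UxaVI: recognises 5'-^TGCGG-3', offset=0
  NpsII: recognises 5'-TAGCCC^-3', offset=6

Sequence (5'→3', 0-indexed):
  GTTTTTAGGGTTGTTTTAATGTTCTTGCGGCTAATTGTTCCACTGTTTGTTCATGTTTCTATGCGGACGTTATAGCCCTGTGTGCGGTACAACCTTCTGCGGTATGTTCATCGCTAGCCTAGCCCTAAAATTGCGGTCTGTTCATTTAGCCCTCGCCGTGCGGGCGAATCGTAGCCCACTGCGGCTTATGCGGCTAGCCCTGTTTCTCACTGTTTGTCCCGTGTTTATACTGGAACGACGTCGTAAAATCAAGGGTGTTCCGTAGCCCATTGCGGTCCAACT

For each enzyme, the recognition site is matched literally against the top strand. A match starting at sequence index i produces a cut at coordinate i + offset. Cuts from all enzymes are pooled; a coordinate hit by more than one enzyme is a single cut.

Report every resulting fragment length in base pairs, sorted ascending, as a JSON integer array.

Scan for sites:
  VbrI TGTT/3: at [11, 19, 35, 43, 47, 53, 104, 138, 200, 210, 221, 255, 281] ⇒ [2, 14, 22, 38, 46, 50, 56, 107, 141, 203, 213, 224, 258]
  UxaVI TGCGG/0: at [25, 61, 82, 97, 131, 158, 179, 188, 270] ⇒ [25, 61, 82, 97, 131, 158, 179, 188, 270]
  NpsII TAGCCC/6: at [72, 119, 146, 171, 194, 262] ⇒ [78, 125, 152, 177, 200, 268]

Pooled cuts: [2, 14, 22, 25, 38, 46, 50, 56, 61, 78, 82, 97, 107, 125, 131, 141, 152, 158, 177, 179, 188, 200, 203, 213, 224, 258, 268, 270]

Fragments:
  2→14: 12 bp
  14→22: 8 bp
  22→25: 3 bp
  25→38: 13 bp
  38→46: 8 bp
  46→50: 4 bp
  50→56: 6 bp
  56→61: 5 bp
  61→78: 17 bp
  78→82: 4 bp
  82→97: 15 bp
  97→107: 10 bp
  107→125: 18 bp
  125→131: 6 bp
  131→141: 10 bp
  141→152: 11 bp
  152→158: 6 bp
  158→177: 19 bp
  177→179: 2 bp
  179→188: 9 bp
  188→200: 12 bp
  200→203: 3 bp
  203→213: 10 bp
  213→224: 11 bp
  224→258: 34 bp
  258→268: 10 bp
  268→270: 2 bp
  270→2 (wrap): 282-270+2 = 14 bp

[2,2,3,3,4,4,5,6,6,6,8,8,9,10,10,10,10,11,11,12,12,13,14,15,17,18,19,34]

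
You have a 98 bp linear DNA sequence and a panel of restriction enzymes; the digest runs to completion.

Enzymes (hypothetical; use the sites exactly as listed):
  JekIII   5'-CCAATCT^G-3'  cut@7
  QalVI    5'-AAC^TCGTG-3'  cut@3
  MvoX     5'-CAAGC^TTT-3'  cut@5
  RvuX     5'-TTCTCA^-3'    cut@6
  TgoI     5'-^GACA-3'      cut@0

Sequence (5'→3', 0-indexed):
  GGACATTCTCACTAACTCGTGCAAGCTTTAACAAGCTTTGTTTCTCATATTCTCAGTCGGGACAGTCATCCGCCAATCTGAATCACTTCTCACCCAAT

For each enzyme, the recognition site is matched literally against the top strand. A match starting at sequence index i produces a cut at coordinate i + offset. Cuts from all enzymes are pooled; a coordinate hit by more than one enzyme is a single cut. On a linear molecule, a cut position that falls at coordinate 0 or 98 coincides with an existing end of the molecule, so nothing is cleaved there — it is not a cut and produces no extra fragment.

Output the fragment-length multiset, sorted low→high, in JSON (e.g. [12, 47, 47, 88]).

Per-enzyme occurrences:
  JekIII CCAATCTG/7: at [72] ⇒ [79]
  QalVI AACTCGTG/3: at [13] ⇒ [16]
  MvoX CAAGCTTT/5: at [21, 31] ⇒ [26, 36]
  RvuX TTCTCA/6: at [5, 41, 49, 86] ⇒ [11, 47, 55, 92]
  TgoI GACA/0: at [1, 60] ⇒ [1, 60]

All cut coordinates (distinct, sorted): [1, 11, 16, 26, 36, 47, 55, 60, 79, 92]

Fragment lengths:
  [0,1): 1 bp
  [1,11): 10 bp
  [11,16): 5 bp
  [16,26): 10 bp
  [26,36): 10 bp
  [36,47): 11 bp
  [47,55): 8 bp
  [55,60): 5 bp
  [60,79): 19 bp
  [79,92): 13 bp
  [92,98): 6 bp

[1,5,5,6,8,10,10,10,11,13,19]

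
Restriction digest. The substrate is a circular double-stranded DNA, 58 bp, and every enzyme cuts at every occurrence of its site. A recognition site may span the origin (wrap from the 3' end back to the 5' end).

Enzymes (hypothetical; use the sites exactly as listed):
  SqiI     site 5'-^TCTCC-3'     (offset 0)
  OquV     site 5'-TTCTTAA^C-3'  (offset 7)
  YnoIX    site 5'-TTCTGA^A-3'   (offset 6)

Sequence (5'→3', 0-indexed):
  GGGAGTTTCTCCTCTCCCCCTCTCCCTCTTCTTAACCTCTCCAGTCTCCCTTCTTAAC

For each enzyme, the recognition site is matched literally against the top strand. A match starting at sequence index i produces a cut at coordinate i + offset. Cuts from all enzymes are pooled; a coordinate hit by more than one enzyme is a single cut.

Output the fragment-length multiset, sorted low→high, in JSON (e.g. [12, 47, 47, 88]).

Site scan:
  SqiI (TCTCC, off=0): starts [7, 12, 20, 37, 44] → cuts [7, 12, 20, 37, 44]
  OquV (TTCTTAAC, off=7): starts [28, 50] → cuts [35, 57]
  YnoIX (TTCTGAA, off=6): no sites

All cut coordinates (distinct, sorted): [7, 12, 20, 35, 37, 44, 57]

Fragments:
  7→12: 5 bp
  12→20: 8 bp
  20→35: 15 bp
  35→37: 2 bp
  37→44: 7 bp
  44→57: 13 bp
  57→7 (wrap): 58-57+7 = 8 bp

[2,5,7,8,8,13,15]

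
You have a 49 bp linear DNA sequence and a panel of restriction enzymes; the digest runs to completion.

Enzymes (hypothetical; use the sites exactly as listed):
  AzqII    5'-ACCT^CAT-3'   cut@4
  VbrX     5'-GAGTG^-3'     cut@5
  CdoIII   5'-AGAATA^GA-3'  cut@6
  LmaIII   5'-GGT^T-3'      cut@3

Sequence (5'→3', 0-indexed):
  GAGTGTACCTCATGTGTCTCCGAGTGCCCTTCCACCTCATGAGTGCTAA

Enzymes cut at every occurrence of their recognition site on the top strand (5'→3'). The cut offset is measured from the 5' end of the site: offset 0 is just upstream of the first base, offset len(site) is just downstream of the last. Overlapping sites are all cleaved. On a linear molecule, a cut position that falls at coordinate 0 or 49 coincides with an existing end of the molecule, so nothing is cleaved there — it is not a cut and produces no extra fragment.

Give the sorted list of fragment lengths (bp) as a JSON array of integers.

[4,5,5,8,11,16]

Per-enzyme occurrences:
  AzqII (ACCTCAT, off=4): starts [6, 33] → cuts [10, 37]
  VbrX (GAGTG, off=5): starts [0, 21, 40] → cuts [5, 26, 45]
  CdoIII (AGAATAGA, off=6): no sites
  LmaIII (GGTT, off=3): no sites

All cut coordinates (distinct, sorted): [5, 10, 26, 37, 45]

Fragment lengths:
  [0,5): 5 bp
  [5,10): 5 bp
  [10,26): 16 bp
  [26,37): 11 bp
  [37,45): 8 bp
  [45,49): 4 bp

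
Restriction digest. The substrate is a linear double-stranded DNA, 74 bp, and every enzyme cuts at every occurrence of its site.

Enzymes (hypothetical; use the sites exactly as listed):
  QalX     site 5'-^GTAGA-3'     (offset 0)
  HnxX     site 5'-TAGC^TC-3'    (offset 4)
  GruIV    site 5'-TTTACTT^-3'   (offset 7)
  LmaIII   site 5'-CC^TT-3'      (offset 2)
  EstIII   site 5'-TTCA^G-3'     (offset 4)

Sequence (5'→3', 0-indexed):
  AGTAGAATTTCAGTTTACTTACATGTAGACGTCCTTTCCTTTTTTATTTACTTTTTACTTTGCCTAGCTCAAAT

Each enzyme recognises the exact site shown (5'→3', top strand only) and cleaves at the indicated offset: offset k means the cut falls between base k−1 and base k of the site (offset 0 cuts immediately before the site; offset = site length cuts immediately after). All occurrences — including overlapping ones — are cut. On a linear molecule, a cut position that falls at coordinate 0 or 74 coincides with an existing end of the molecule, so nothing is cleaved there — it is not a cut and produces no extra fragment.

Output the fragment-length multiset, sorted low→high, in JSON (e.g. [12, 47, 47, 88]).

[1,4,5,6,7,8,8,10,11,14]

Per-enzyme occurrences:
  QalX (GTAGA, off=0): starts [1, 24] → cuts [1, 24]
  HnxX (TAGCTC, off=4): starts [64] → cuts [68]
  GruIV (TTTACTT, off=7): starts [13, 46, 53] → cuts [20, 53, 60]
  LmaIII (CCTT, off=2): starts [32, 37] → cuts [34, 39]
  EstIII (TTCAG, off=4): starts [8] → cuts [12]

All cut coordinates (distinct, sorted): [1, 12, 20, 24, 34, 39, 53, 60, 68]

Fragment lengths:
  [0,1): 1 bp
  [1,12): 11 bp
  [12,20): 8 bp
  [20,24): 4 bp
  [24,34): 10 bp
  [34,39): 5 bp
  [39,53): 14 bp
  [53,60): 7 bp
  [60,68): 8 bp
  [68,74): 6 bp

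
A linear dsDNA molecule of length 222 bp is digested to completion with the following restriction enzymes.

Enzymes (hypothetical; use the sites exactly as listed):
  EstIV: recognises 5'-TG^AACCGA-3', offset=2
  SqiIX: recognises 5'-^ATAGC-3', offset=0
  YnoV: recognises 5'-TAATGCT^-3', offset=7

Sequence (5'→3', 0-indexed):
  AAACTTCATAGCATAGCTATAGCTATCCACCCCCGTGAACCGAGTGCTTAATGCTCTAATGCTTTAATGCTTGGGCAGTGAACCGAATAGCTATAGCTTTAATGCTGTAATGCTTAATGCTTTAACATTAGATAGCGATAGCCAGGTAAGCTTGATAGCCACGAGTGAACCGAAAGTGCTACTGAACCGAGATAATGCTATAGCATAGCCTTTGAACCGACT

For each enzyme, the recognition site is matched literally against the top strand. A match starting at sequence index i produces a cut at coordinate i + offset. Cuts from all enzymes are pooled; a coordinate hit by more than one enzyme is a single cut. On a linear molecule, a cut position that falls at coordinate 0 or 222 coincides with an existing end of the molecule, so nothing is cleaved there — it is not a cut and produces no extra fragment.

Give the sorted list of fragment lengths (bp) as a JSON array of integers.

[5,5,6,6,6,6,7,7,8,8,8,8,9,10,10,13,14,15,17,17,18,19]

Per-enzyme occurrences:
  EstIV TGAACCGA/2: at [35, 78, 165, 182, 212] ⇒ [37, 80, 167, 184, 214]
  SqiIX ATAGC/0: at [7, 12, 18, 86, 92, 131, 137, 154, 199, 204] ⇒ [7, 12, 18, 86, 92, 131, 137, 154, 199, 204]
  YnoV TAATGCT/7: at [48, 56, 64, 99, 107, 114, 192] ⇒ [55, 63, 71, 106, 114, 121, 199]

Pooled cuts: [7, 12, 18, 37, 55, 63, 71, 80, 86, 92, 106, 114, 121, 131, 137, 154, 167, 184, 199, 204, 214]

Fragments:
  [0,7): 7 bp
  [7,12): 5 bp
  [12,18): 6 bp
  [18,37): 19 bp
  [37,55): 18 bp
  [55,63): 8 bp
  [63,71): 8 bp
  [71,80): 9 bp
  [80,86): 6 bp
  [86,92): 6 bp
  [92,106): 14 bp
  [106,114): 8 bp
  [114,121): 7 bp
  [121,131): 10 bp
  [131,137): 6 bp
  [137,154): 17 bp
  [154,167): 13 bp
  [167,184): 17 bp
  [184,199): 15 bp
  [199,204): 5 bp
  [204,214): 10 bp
  [214,222): 8 bp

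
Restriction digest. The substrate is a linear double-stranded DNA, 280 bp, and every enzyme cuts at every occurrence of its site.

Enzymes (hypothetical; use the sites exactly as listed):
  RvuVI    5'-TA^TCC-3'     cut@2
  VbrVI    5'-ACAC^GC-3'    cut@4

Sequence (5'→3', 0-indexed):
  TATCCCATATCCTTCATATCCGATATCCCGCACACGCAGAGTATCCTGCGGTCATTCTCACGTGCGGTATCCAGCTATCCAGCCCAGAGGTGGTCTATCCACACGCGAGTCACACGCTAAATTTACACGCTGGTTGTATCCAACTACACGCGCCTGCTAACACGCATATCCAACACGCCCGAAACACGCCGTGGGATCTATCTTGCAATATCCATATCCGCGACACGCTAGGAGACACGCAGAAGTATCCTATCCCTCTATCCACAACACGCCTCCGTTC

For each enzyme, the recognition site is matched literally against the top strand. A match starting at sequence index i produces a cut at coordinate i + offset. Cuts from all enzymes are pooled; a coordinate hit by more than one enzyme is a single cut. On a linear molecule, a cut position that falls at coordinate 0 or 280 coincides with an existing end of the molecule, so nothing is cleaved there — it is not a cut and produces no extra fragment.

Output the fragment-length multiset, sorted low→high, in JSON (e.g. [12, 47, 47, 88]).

Scan for sites:
  RvuVI (TATCC, off=2): starts [0, 7, 16, 23, 41, 67, 75, 95, 136, 166, 208, 214, 245, 250, 258] → cuts [2, 9, 18, 25, 43, 69, 77, 97, 138, 168, 210, 216, 247, 252, 260]
  VbrVI (ACACGC, off=4): starts [31, 100, 111, 124, 145, 159, 172, 183, 222, 234, 266] → cuts [35, 104, 115, 128, 149, 163, 176, 187, 226, 238, 270]

All cut coordinates (distinct, sorted): [2, 9, 18, 25, 35, 43, 69, 77, 97, 104, 115, 128, 138, 149, 163, 168, 176, 187, 210, 216, 226, 238, 247, 252, 260, 270]

Fragments:
  [0,2): 2 bp
  [2,9): 7 bp
  [9,18): 9 bp
  [18,25): 7 bp
  [25,35): 10 bp
  [35,43): 8 bp
  [43,69): 26 bp
  [69,77): 8 bp
  [77,97): 20 bp
  [97,104): 7 bp
  [104,115): 11 bp
  [115,128): 13 bp
  [128,138): 10 bp
  [138,149): 11 bp
  [149,163): 14 bp
  [163,168): 5 bp
  [168,176): 8 bp
  [176,187): 11 bp
  [187,210): 23 bp
  [210,216): 6 bp
  [216,226): 10 bp
  [226,238): 12 bp
  [238,247): 9 bp
  [247,252): 5 bp
  [252,260): 8 bp
  [260,270): 10 bp
  [270,280): 10 bp

[2,5,5,6,7,7,7,8,8,8,8,9,9,10,10,10,10,10,11,11,11,12,13,14,20,23,26]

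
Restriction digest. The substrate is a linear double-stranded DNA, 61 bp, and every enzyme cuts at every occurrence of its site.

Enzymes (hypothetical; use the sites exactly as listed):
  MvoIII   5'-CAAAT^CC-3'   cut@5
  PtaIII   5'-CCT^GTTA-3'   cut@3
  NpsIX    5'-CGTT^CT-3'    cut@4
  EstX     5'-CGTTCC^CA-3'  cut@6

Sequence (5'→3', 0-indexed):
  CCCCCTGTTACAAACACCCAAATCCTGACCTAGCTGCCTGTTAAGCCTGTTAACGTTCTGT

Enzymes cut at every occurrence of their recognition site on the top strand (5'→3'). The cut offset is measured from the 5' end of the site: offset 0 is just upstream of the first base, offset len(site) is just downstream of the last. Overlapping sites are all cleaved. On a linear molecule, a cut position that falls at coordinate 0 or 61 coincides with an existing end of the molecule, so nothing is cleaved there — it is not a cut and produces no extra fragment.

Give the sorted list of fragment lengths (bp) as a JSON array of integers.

Site scan:
  MvoIII CAAATCC/5: at [18] ⇒ [23]
  PtaIII CCTGTTA/3: at [3, 36, 45] ⇒ [6, 39, 48]
  NpsIX CGTTCT/4: at [53] ⇒ [57]
  EstX (CGTTCCCA, off=6): no sites

All cut coordinates (distinct, sorted): [6, 23, 39, 48, 57]

Fragment lengths:
  [0,6): 6 bp
  [6,23): 17 bp
  [23,39): 16 bp
  [39,48): 9 bp
  [48,57): 9 bp
  [57,61): 4 bp

[4,6,9,9,16,17]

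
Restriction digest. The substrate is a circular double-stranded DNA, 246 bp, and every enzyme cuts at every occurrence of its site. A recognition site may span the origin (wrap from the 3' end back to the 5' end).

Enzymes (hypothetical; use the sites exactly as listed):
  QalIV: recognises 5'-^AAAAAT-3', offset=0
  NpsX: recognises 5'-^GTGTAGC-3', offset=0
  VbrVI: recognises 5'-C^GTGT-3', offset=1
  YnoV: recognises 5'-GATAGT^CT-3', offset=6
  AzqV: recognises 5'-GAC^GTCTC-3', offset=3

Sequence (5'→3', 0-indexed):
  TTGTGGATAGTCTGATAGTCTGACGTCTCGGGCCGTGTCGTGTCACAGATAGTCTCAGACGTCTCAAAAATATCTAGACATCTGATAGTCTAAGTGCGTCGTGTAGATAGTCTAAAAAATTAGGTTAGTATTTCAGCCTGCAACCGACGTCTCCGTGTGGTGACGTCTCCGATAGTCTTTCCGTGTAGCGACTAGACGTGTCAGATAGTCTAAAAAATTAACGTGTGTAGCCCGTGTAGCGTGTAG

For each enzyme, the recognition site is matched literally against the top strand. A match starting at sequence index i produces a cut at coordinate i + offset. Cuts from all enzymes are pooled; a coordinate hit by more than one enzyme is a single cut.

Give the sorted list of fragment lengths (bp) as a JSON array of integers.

[2,3,3,5,5,5,6,6,7,7,8,9,10,10,10,11,11,12,12,14,15,17,24,34]

Scan for sites:
  QalIV AAAAAT/0: at [65, 114, 212] ⇒ [65, 114, 212]
  NpsX GTGTAGC/0: at [182, 224, 233] ⇒ [182, 224, 233]
  VbrVI CGTGT/1: at [33, 38, 99, 153, 181, 196, 221, 232, 239] ⇒ [34, 39, 100, 154, 182, 197, 222, 233, 240]
  YnoV GATAGTCT/6: at [5, 13, 47, 83, 105, 170, 203] ⇒ [11, 19, 53, 89, 111, 176, 209]
  AzqV GACGTCTC/3: at [21, 57, 145, 161] ⇒ [24, 60, 148, 164]

All cut coordinates (distinct, sorted): [11, 19, 24, 34, 39, 53, 60, 65, 89, 100, 111, 114, 148, 154, 164, 176, 182, 197, 209, 212, 222, 224, 233, 240]

Fragments:
  11→19: 8 bp
  19→24: 5 bp
  24→34: 10 bp
  34→39: 5 bp
  39→53: 14 bp
  53→60: 7 bp
  60→65: 5 bp
  65→89: 24 bp
  89→100: 11 bp
  100→111: 11 bp
  111→114: 3 bp
  114→148: 34 bp
  148→154: 6 bp
  154→164: 10 bp
  164→176: 12 bp
  176→182: 6 bp
  182→197: 15 bp
  197→209: 12 bp
  209→212: 3 bp
  212→222: 10 bp
  222→224: 2 bp
  224→233: 9 bp
  233→240: 7 bp
  240→11 (wrap): 246-240+11 = 17 bp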